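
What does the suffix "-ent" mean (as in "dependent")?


Suffix: -ent
As in: dependent -> depend + -ent
Meaning = one who / that which


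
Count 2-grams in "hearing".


Word: "hearing" (length 7)
Number of 2-grams = length - 2 + 1 = 7 - 2 + 1
= 6


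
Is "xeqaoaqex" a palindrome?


Word: "xeqaoaqex"
Reversed: "xeqaoaqex"
Forward == Backward? xeqaoaqex == xeqaoaqex
Palindrome = Yes


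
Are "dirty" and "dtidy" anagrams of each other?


Word 1: "dirty" → sorted: dirty
Word 2: "dtidy" → sorted: ddity
Same letters? dirty != ddity
Anagram = No


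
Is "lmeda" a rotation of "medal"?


Word: "medal", Candidate: "lmeda"
Method: check if candidate is substring of word+word
"medalmedal" contains "lmeda"? Yes
Is rotation = Yes


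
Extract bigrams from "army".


Word: "army" (length 4)
Number of bigrams = 4 - 2 + 1 = 3
  Position 0: "ar"
  Position 1: "rm"
  Position 2: "my"
Bigrams = "ar", "rm", "my"


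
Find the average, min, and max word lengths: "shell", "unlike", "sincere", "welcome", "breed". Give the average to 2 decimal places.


Lengths: "shell"=5, "unlike"=6, "sincere"=7, "welcome"=7, "breed"=5
Sum = 30, Count = 5
Average = 30/5 = 6.00
= avg=6.00, min=5, max=7


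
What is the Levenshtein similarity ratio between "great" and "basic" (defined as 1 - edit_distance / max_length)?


Word 1: "great" (length 5)
Word 2: "basic" (length 5)
One optimal edit sequence:
  1. substitute 'g' -> 'b'  (+1)
  2. substitute 'r' -> 'a'  (+1)
  3. substitute 'e' -> 's'  (+1)
  4. substitute 'a' -> 'i'  (+1)
  5. substitute 't' -> 'c'  (+1)
Edit distance = 5
Max length = max(5, 5) = 5
Similarity = 1 - 5/5
= 0.0000


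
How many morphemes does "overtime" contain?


Word: "overtime"
Morphemes: over- | time
Each morpheme carries meaning
= 2 morphemes


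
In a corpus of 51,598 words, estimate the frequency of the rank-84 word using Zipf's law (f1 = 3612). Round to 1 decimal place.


Zipf's law: f(r) = f(1) / r
f(1) = 3612
f(84) = 3612 / 84
= 43.0 occurrences


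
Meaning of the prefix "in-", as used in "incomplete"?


Prefix: in-
Example: incomplete = in- + complete
Meaning = not / into


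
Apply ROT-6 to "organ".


Word: "organ"
Shift: 6
Each letter → (letter + shift) mod 26:
  'o' (14) + 6 = 20 → 'u'
  'r' (17) + 6 = 23 → 'x'
  'g' (6) + 6 = 12 → 'm'
  'a' (0) + 6 = 6 → 'g'
  'n' (13) + 6 = 19 → 't'
Result = "uxmgt"


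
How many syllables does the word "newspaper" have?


Word: "newspaper"
Syllable breakdown: news / pa / per
Counting: 3 parts
= 3 syllables


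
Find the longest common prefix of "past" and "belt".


Word 1: "past"
Word 2: "belt"
Comparing from start:
  Pos 0: 'p' != 'b' (stop)
LCP = "" (length 0)


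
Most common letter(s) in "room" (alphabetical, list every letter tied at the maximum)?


Word: "room"
Letter counts:
  'm': 1
  'o': 2
  'r': 1
Maximum count = 2
Most frequent = 'o' (2 times each)


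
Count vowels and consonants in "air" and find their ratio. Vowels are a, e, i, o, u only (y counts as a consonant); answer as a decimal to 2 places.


Word: "air"
Vowels (a,e,i,o,u): 2
Consonants: 1
Ratio = 2/1
= 2.00


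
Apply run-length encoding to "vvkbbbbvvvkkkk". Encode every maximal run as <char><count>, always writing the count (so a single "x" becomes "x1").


String: "vvkbbbbvvvkkkk"
Scanning for consecutive runs:
  'v' x 2
  'k' x 1
  'b' x 4
  'v' x 3
  'k' x 4
RLE = "v2k1b4v3k4"


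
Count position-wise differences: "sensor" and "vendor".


Comparing character by character (same length = 6):
  Pos 0: 's' vs 'v' !=
  Pos 1: 'e' vs 'e' =
  Pos 2: 'n' vs 'n' =
  Pos 3: 's' vs 'd' !=
  Pos 4: 'o' vs 'o' =
  Pos 5: 'r' vs 'r' =
Hamming distance = 2


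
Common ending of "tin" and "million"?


Word 1: "tin"
Word 2: "million"
Comparing from end:
  Pos -1: 'n' == 'n'
  Pos -2: 'i' != 'o' (stop)
LCS = "n" (length 1)


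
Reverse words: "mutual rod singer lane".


Original: "mutual rod singer lane"
Words (1..n): mutual | rod | singer | lane
Reversed (n..1): lane | singer | rod | mutual
Result = "lane singer rod mutual"


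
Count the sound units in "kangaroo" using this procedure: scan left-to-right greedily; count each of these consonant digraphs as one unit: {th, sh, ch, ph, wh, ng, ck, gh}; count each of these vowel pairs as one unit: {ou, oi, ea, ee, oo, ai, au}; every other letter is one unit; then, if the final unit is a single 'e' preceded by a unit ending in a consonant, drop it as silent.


Word: "kangaroo" (8 letters)
Left-to-right scan:
  [1] 'k' (letter)
  [2] 'a' (letter)
  [3] 'ng' (digraph)
  [4] 'a' (letter)
  [5] 'r' (letter)
  [6] 'oo' (vowel-pair)
Units from scan: 6
Sound units = 6 units


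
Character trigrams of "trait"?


Word: "trait" (length 5)
Number of trigrams = 5 - 3 + 1 = 3
  Position 0: "tra"
  Position 1: "rai"
  Position 2: "ait"
Trigrams = "tra", "rai", "ait"


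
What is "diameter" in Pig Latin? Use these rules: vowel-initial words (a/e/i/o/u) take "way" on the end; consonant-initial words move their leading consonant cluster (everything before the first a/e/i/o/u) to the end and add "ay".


Word: "diameter"
Starts with consonant(s) → move to end, add 'ay'
Consonant cluster: "d"
Pig Latin = "iameterday"


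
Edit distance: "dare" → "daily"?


Word 1: "dare" (length 4)
Word 2: "daily" (length 5)
One optimal edit sequence (insert/delete/substitute each cost 1):
  1. keep 'd'
  2. keep 'a'
  3. insert 'i'  (+1)
  4. substitute 'r' -> 'l'  (+1)
  5. substitute 'e' -> 'y'  (+1)
Total edit operations: 3
Edit distance = 3


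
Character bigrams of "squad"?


Word: "squad" (length 5)
Number of bigrams = 5 - 2 + 1 = 4
  Position 0: "sq"
  Position 1: "qu"
  Position 2: "ua"
  Position 3: "ad"
Bigrams = "sq", "qu", "ua", "ad"


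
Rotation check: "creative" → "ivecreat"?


Word: "creative", Candidate: "ivecreat"
Method: check if candidate is substring of word+word
"creativecreative" contains "ivecreat"? Yes
Is rotation = Yes


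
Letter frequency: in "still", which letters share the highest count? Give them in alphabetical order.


Word: "still"
Letter counts:
  'i': 1
  'l': 2
  's': 1
  't': 1
Maximum count = 2
Most frequent = 'l' (2 times each)


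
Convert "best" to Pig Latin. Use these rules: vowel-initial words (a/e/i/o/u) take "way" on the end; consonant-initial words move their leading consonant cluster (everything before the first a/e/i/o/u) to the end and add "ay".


Word: "best"
Starts with consonant(s) → move to end, add 'ay'
Consonant cluster: "b"
Pig Latin = "estbay"


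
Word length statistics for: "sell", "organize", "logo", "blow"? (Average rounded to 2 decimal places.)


Lengths: "sell"=4, "organize"=8, "logo"=4, "blow"=4
Sum = 20, Count = 4
Average = 20/4 = 5.00
= avg=5.00, min=4, max=8


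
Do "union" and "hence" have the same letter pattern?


Pattern of "union": [0, 1, 2, 3, 1]
Pattern of "hence": [0, 1, 2, 3, 1]
Patterns match
Same pattern = Yes


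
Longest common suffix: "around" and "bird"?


Word 1: "around"
Word 2: "bird"
Comparing from end:
  Pos -1: 'd' == 'd'
  Pos -2: 'n' != 'r' (stop)
LCS = "d" (length 1)


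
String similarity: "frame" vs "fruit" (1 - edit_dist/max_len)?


Word 1: "frame" (length 5)
Word 2: "fruit" (length 5)
One optimal edit sequence:
  1. keep 'f'
  2. keep 'r'
  3. substitute 'a' -> 'u'  (+1)
  4. substitute 'm' -> 'i'  (+1)
  5. substitute 'e' -> 't'  (+1)
Edit distance = 3
Max length = max(5, 5) = 5
Similarity = 1 - 3/5
= 0.4000


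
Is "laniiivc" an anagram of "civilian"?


Word 1: "civilian" → sorted: aciiilnv
Word 2: "laniiivc" → sorted: aciiilnv
Same letters? aciiilnv == aciiilnv
Anagram = Yes


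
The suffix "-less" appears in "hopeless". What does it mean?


Suffix: -less
Example: hopeless (hope + -less)
Meaning = without


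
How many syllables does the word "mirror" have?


Word: "mirror"
Syllable breakdown: mir | ror
Counting: 2 parts
= 2 syllables


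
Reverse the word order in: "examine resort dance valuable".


Original: "examine resort dance valuable"
Words (1..n): examine | resort | dance | valuable
Reversed (n..1): valuable | dance | resort | examine
Result = "valuable dance resort examine"


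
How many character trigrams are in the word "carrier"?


Word: "carrier" (length 7)
Number of 3-grams = length - 3 + 1 = 7 - 3 + 1
= 5


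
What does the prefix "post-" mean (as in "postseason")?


Prefix: post-
As in: postseason -> post- + season
Meaning = after


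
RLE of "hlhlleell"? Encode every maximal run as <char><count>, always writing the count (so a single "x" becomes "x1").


String: "hlhlleell"
Scanning for consecutive runs:
  'h' x 1
  'l' x 1
  'h' x 1
  'l' x 2
  'e' x 2
  'l' x 2
RLE = "h1l1h1l2e2l2"


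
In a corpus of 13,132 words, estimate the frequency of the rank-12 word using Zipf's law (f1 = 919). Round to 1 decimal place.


Zipf's law: f(r) = f(1) / r
f(1) = 919
f(12) = 919 / 12
= 76.6 occurrences


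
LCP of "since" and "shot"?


Word 1: "since"
Word 2: "shot"
Comparing from start:
  Pos 0: 's' == 's'
  Pos 1: 'i' != 'h' (stop)
LCP = "s" (length 1)


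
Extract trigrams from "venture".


Word: "venture" (length 7)
Number of trigrams = 7 - 3 + 1 = 5
  Position 0: "ven"
  Position 1: "ent"
  Position 2: "ntu"
  Position 3: "tur"
  Position 4: "ure"
Trigrams = "ven", "ent", "ntu", "tur", "ure"


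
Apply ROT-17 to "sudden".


Word: "sudden"
Shift: 17
Each letter → (letter + shift) mod 26:
  's' (18) + 17 = 9 → 'j'
  'u' (20) + 17 = 11 → 'l'
  'd' (3) + 17 = 20 → 'u'
  'd' (3) + 17 = 20 → 'u'
  'e' (4) + 17 = 21 → 'v'
  'n' (13) + 17 = 4 → 'e'
Result = "jluuve"


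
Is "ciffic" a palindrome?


Word: "ciffic"
Reversed: "ciffic"
Forward == Backward? ciffic == ciffic
Palindrome = Yes


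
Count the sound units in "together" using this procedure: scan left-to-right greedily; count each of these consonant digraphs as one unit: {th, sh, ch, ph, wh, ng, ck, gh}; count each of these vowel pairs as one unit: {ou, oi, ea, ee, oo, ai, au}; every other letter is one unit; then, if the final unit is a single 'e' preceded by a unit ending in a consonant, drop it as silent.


Word: "together" (8 letters)
Left-to-right scan:
  1. 't' (letter)
  2. 'o' (letter)
  3. 'g' (letter)
  4. 'e' (letter)
  5. 'th' (digraph)
  6. 'e' (letter)
  7. 'r' (letter)
Units from scan: 7
Sound units = 7 units


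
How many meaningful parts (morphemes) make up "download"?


Word: "download"
Morphemes: down- + load
Each morpheme carries meaning
= 2 morphemes


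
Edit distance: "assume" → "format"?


Word 1: "assume" (length 6)
Word 2: "format" (length 6)
One optimal edit sequence (insert/delete/substitute each cost 1):
  1. substitute 'a' -> 'f'  (+1)
  2. substitute 's' -> 'o'  (+1)
  3. substitute 's' -> 'r'  (+1)
  4. substitute 'u' -> 'm'  (+1)
  5. substitute 'm' -> 'a'  (+1)
  6. substitute 'e' -> 't'  (+1)
Total edit operations: 6
Edit distance = 6


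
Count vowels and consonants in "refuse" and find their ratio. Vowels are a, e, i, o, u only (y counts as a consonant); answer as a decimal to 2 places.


Word: "refuse"
Vowels (a,e,i,o,u): 3
Consonants: 3
Ratio = 3/3
= 1.00


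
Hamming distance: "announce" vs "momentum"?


Comparing character by character (same length = 8):
  Pos 0: 'a' vs 'm' !=
  Pos 1: 'n' vs 'o' !=
  Pos 2: 'n' vs 'm' !=
  Pos 3: 'o' vs 'e' !=
  Pos 4: 'u' vs 'n' !=
  Pos 5: 'n' vs 't' !=
  Pos 6: 'c' vs 'u' !=
  Pos 7: 'e' vs 'm' !=
Hamming distance = 8


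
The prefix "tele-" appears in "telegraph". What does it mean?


Prefix: tele-
Example: telegraph (tele- + graph)
Meaning = distant


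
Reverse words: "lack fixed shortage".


Original: "lack fixed shortage"
Words (1..n): lack | fixed | shortage
Reversed (n..1): shortage | fixed | lack
Result = "shortage fixed lack"


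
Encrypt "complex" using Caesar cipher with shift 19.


Word: "complex"
Shift: 19
Each letter → (letter + shift) mod 26:
  'c' (2) + 19 = 21 → 'v'
  'o' (14) + 19 = 7 → 'h'
  'm' (12) + 19 = 5 → 'f'
  'p' (15) + 19 = 8 → 'i'
  'l' (11) + 19 = 4 → 'e'
  'e' (4) + 19 = 23 → 'x'
  'x' (23) + 19 = 16 → 'q'
Result = "vhfiexq"


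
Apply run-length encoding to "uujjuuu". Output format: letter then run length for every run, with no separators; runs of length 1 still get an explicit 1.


String: "uujjuuu"
Scanning for consecutive runs:
  'u' x 2
  'j' x 2
  'u' x 3
RLE = "u2j2u3"


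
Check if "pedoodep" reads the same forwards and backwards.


Word: "pedoodep"
Reversed: "pedoodep"
Forward == Backward? pedoodep == pedoodep
Palindrome = Yes


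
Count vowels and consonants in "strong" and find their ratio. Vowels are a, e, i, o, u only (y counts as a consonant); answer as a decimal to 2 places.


Word: "strong"
Vowels (a,e,i,o,u): 1
Consonants: 5
Ratio = 1/5
= 0.20


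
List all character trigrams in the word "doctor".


Word: "doctor" (length 6)
Number of trigrams = 6 - 3 + 1 = 4
  Position 0: "doc"
  Position 1: "oct"
  Position 2: "cto"
  Position 3: "tor"
Trigrams = "doc", "oct", "cto", "tor"


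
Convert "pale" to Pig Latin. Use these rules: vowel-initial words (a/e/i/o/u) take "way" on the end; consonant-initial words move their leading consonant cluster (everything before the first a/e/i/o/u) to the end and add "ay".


Word: "pale"
Starts with consonant(s) → move to end, add 'ay'
Consonant cluster: "p"
Pig Latin = "alepay"


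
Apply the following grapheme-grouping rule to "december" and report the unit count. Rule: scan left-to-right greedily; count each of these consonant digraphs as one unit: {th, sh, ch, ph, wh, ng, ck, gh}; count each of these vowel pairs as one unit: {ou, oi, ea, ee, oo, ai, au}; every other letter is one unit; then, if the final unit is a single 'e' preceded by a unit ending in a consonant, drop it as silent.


Word: "december" (8 letters)
Left-to-right scan:
  1. 'd' (letter)
  2. 'e' (letter)
  3. 'c' (letter)
  4. 'e' (letter)
  5. 'm' (letter)
  6. 'b' (letter)
  7. 'e' (letter)
  8. 'r' (letter)
Units from scan: 8
Sound units = 8 units


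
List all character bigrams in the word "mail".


Word: "mail" (length 4)
Number of bigrams = 4 - 2 + 1 = 3
  Position 0: "ma"
  Position 1: "ai"
  Position 2: "il"
Bigrams = "ma", "ai", "il"


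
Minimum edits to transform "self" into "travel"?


Word 1: "self" (length 4)
Word 2: "travel" (length 6)
One optimal edit sequence (insert/delete/substitute each cost 1):
  1. insert 't'  (+1)
  2. insert 'r'  (+1)
  3. insert 'a'  (+1)
  4. substitute 's' -> 'v'  (+1)
  5. keep 'e'
  6. keep 'l'
  7. delete 'f'  (+1)
Total edit operations: 5
Edit distance = 5


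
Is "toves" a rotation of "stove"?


Word: "stove", Candidate: "toves"
Method: check if candidate is substring of word+word
"stovestove" contains "toves"? Yes
Is rotation = Yes


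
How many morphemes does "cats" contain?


Word: "cats"
Morphemes: cat + -s
Each morpheme carries meaning
= 2 morphemes


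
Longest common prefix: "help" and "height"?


Word 1: "help"
Word 2: "height"
Comparing from start:
  Pos 0: 'h' == 'h'
  Pos 1: 'e' == 'e'
  Pos 2: 'l' != 'i' (stop)
LCP = "he" (length 2)


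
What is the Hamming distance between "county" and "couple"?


Comparing character by character (same length = 6):
  Pos 0: 'c' vs 'c' =
  Pos 1: 'o' vs 'o' =
  Pos 2: 'u' vs 'u' =
  Pos 3: 'n' vs 'p' !=
  Pos 4: 't' vs 'l' !=
  Pos 5: 'y' vs 'e' !=
Hamming distance = 3


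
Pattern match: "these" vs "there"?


Pattern of "these": [0, 1, 2, 3, 2]
Pattern of "there": [0, 1, 2, 3, 2]
Patterns match
Same pattern = Yes


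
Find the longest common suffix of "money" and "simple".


Word 1: "money"
Word 2: "simple"
Comparing from end:
  Pos -1: 'y' != 'e' (stop)
LCS = "" (length 0)


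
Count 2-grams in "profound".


Word: "profound" (length 8)
Number of 2-grams = length - 2 + 1 = 8 - 2 + 1
= 7


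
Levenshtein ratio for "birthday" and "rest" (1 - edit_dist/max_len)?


Word 1: "birthday" (length 8)
Word 2: "rest" (length 4)
One optimal edit sequence:
  1. delete 'b'  (+1)
  2. delete 'i'  (+1)
  3. keep 'r'
  4. delete 't'  (+1)
  5. delete 'h'  (+1)
  6. substitute 'd' -> 'e'  (+1)
  7. substitute 'a' -> 's'  (+1)
  8. substitute 'y' -> 't'  (+1)
Edit distance = 7
Max length = max(8, 4) = 8
Similarity = 1 - 7/8
= 0.1250


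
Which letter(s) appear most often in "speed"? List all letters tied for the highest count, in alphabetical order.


Word: "speed"
Letter counts:
  'd': 1
  'e': 2
  'p': 1
  's': 1
Maximum count = 2
Most frequent = 'e' (2 times each)


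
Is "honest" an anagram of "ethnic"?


Word 1: "ethnic" → sorted: cehint
Word 2: "honest" → sorted: ehnost
Same letters? cehint != ehnost
Anagram = No


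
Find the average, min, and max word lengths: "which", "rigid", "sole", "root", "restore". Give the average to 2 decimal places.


Lengths: "which"=5, "rigid"=5, "sole"=4, "root"=4, "restore"=7
Sum = 25, Count = 5
Average = 25/5 = 5.00
= avg=5.00, min=4, max=7


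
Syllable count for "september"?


Word: "september"
Syllable breakdown: sep / tem / ber
Counting: 3 parts
= 3 syllables


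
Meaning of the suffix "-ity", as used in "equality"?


Suffix: -ity
Example: equality (equal + -ity)
Meaning = quality of


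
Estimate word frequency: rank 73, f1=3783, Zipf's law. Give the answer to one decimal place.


Zipf's law: f(r) = f(1) / r
f(1) = 3783
f(73) = 3783 / 73
= 51.8 occurrences


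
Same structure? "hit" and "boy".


Pattern of "hit": [0, 1, 2]
Pattern of "boy": [0, 1, 2]
Patterns match
Same pattern = Yes


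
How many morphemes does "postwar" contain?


Word: "postwar"
Morphemes: post- | war
Each morpheme carries meaning
= 2 morphemes


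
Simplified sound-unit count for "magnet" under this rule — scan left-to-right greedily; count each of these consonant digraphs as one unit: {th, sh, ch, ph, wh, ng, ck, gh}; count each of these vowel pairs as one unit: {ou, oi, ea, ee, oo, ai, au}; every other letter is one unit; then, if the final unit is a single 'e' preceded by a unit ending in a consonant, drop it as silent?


Word: "magnet" (6 letters)
Left-to-right scan:
  (1) 'm' (letter)
  (2) 'a' (letter)
  (3) 'g' (letter)
  (4) 'n' (letter)
  (5) 'e' (letter)
  (6) 't' (letter)
Units from scan: 6
Sound units = 6 units


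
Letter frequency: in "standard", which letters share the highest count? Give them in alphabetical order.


Word: "standard"
Letter counts:
  'a': 2
  'd': 2
  'n': 1
  'r': 1
  's': 1
  't': 1
Maximum count = 2
Most frequent = 'a', 'd' (2 times each)


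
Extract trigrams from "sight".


Word: "sight" (length 5)
Number of trigrams = 5 - 3 + 1 = 3
  Position 0: "sig"
  Position 1: "igh"
  Position 2: "ght"
Trigrams = "sig", "igh", "ght"


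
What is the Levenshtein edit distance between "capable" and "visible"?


Word 1: "capable" (length 7)
Word 2: "visible" (length 7)
One optimal edit sequence (insert/delete/substitute each cost 1):
  1. substitute 'c' -> 'v'  (+1)
  2. substitute 'a' -> 'i'  (+1)
  3. substitute 'p' -> 's'  (+1)
  4. substitute 'a' -> 'i'  (+1)
  5. keep 'b'
  6. keep 'l'
  7. keep 'e'
Total edit operations: 4
Edit distance = 4


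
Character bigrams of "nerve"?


Word: "nerve" (length 5)
Number of bigrams = 5 - 2 + 1 = 4
  Position 0: "ne"
  Position 1: "er"
  Position 2: "rv"
  Position 3: "ve"
Bigrams = "ne", "er", "rv", "ve"


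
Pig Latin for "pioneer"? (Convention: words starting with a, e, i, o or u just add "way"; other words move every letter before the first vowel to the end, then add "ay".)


Word: "pioneer"
Starts with consonant(s) → move to end, add 'ay'
Consonant cluster: "p"
Pig Latin = "ioneerpay"


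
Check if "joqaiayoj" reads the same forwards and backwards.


Word: "joqaiayoj"
Reversed: "joyaiaqoj"
Forward == Backward? joqaiayoj != joyaiaqoj
Palindrome = No


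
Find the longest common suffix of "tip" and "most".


Word 1: "tip"
Word 2: "most"
Comparing from end:
  Pos -1: 'p' != 't' (stop)
LCS = "" (length 0)


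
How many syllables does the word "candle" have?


Word: "candle"
Syllable breakdown: can / dle
Counting: 2 parts
= 2 syllables


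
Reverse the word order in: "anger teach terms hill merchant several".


Original: "anger teach terms hill merchant several"
Words (1..n): anger | teach | terms | hill | merchant | several
Reversed (n..1): several | merchant | hill | terms | teach | anger
Result = "several merchant hill terms teach anger"


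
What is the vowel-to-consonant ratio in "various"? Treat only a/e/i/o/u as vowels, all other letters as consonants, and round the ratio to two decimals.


Word: "various"
Vowels (a,e,i,o,u): 4
Consonants: 3
Ratio = 4/3
= 1.33


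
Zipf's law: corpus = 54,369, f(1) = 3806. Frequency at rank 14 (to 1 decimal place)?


Zipf's law: f(r) = f(1) / r
f(1) = 3806
f(14) = 3806 / 14
= 271.9 occurrences


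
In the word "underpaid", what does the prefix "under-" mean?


Prefix: under-
As in: underpaid -> under- + paid
Meaning = insufficient


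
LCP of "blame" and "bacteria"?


Word 1: "blame"
Word 2: "bacteria"
Comparing from start:
  Pos 0: 'b' == 'b'
  Pos 1: 'l' != 'a' (stop)
LCP = "b" (length 1)


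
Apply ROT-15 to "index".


Word: "index"
Shift: 15
Each letter → (letter + shift) mod 26:
  'i' (8) + 15 = 23 → 'x'
  'n' (13) + 15 = 2 → 'c'
  'd' (3) + 15 = 18 → 's'
  'e' (4) + 15 = 19 → 't'
  'x' (23) + 15 = 12 → 'm'
Result = "xcstm"


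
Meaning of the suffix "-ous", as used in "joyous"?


Suffix: -ous
As in: joyous -> joy + -ous
Meaning = having quality of


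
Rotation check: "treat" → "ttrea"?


Word: "treat", Candidate: "ttrea"
Method: check if candidate is substring of word+word
"treattreat" contains "ttrea"? Yes
Is rotation = Yes


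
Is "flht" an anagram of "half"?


Word 1: "half" → sorted: afhl
Word 2: "flht" → sorted: fhlt
Same letters? afhl != fhlt
Anagram = No


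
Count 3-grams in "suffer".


Word: "suffer" (length 6)
Number of 3-grams = length - 3 + 1 = 6 - 3 + 1
= 4


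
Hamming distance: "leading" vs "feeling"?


Comparing character by character (same length = 7):
  Pos 0: 'l' vs 'f' !=
  Pos 1: 'e' vs 'e' =
  Pos 2: 'a' vs 'e' !=
  Pos 3: 'd' vs 'l' !=
  Pos 4: 'i' vs 'i' =
  Pos 5: 'n' vs 'n' =
  Pos 6: 'g' vs 'g' =
Hamming distance = 3


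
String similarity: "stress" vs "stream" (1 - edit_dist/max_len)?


Word 1: "stress" (length 6)
Word 2: "stream" (length 6)
One optimal edit sequence:
  1. keep 's'
  2. keep 't'
  3. keep 'r'
  4. keep 'e'
  5. substitute 's' -> 'a'  (+1)
  6. substitute 's' -> 'm'  (+1)
Edit distance = 2
Max length = max(6, 6) = 6
Similarity = 1 - 2/6
= 0.6667


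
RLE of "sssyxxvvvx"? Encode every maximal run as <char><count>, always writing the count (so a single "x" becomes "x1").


String: "sssyxxvvvx"
Scanning for consecutive runs:
  's' x 3
  'y' x 1
  'x' x 2
  'v' x 3
  'x' x 1
RLE = "s3y1x2v3x1"


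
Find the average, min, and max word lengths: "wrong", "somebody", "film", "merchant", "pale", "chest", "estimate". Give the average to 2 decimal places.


Lengths: "wrong"=5, "somebody"=8, "film"=4, "merchant"=8, "pale"=4, "chest"=5, "estimate"=8
Sum = 42, Count = 7
Average = 42/7 = 6.00
= avg=6.00, min=4, max=8


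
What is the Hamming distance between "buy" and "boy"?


Comparing character by character (same length = 3):
  Pos 0: 'b' vs 'b' =
  Pos 1: 'u' vs 'o' !=
  Pos 2: 'y' vs 'y' =
Hamming distance = 1


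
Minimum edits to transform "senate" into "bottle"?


Word 1: "senate" (length 6)
Word 2: "bottle" (length 6)
One optimal edit sequence (insert/delete/substitute each cost 1):
  1. substitute 's' -> 'b'  (+1)
  2. substitute 'e' -> 'o'  (+1)
  3. substitute 'n' -> 't'  (+1)
  4. substitute 'a' -> 't'  (+1)
  5. substitute 't' -> 'l'  (+1)
  6. keep 'e'
Total edit operations: 5
Edit distance = 5


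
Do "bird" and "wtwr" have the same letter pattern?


Pattern of "bird": [0, 1, 2, 3]
Pattern of "wtwr": [0, 1, 0, 2]
Patterns do not match
Same pattern = No


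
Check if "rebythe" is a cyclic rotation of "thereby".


Word: "thereby", Candidate: "rebythe"
Method: check if candidate is substring of word+word
"therebythereby" contains "rebythe"? Yes
Is rotation = Yes


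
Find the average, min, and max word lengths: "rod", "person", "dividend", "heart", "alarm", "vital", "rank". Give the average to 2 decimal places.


Lengths: "rod"=3, "person"=6, "dividend"=8, "heart"=5, "alarm"=5, "vital"=5, "rank"=4
Sum = 36, Count = 7
Average = 36/7 = 5.14
= avg=5.14, min=3, max=8


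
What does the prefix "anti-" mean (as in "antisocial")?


Prefix: anti-
As in: antisocial -> anti- + social
Meaning = against


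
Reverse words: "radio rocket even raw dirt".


Original: "radio rocket even raw dirt"
Words (1..n): radio | rocket | even | raw | dirt
Reversed (n..1): dirt | raw | even | rocket | radio
Result = "dirt raw even rocket radio"


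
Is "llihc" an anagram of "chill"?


Word 1: "chill" → sorted: chill
Word 2: "llihc" → sorted: chill
Same letters? chill == chill
Anagram = Yes


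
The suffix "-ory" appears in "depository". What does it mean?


Suffix: -ory
Example: depository = deposit + -ory
Meaning = relating to / place for


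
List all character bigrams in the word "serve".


Word: "serve" (length 5)
Number of bigrams = 5 - 2 + 1 = 4
  Position 0: "se"
  Position 1: "er"
  Position 2: "rv"
  Position 3: "ve"
Bigrams = "se", "er", "rv", "ve"


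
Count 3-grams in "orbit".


Word: "orbit" (length 5)
Number of 3-grams = length - 3 + 1 = 5 - 3 + 1
= 3


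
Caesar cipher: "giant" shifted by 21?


Word: "giant"
Shift: 21
Each letter → (letter + shift) mod 26:
  'g' (6) + 21 = 1 → 'b'
  'i' (8) + 21 = 3 → 'd'
  'a' (0) + 21 = 21 → 'v'
  'n' (13) + 21 = 8 → 'i'
  't' (19) + 21 = 14 → 'o'
Result = "bdvio"


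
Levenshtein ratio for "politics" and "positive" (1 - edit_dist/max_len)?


Word 1: "politics" (length 8)
Word 2: "positive" (length 8)
One optimal edit sequence:
  1. keep 'p'
  2. keep 'o'
  3. substitute 'l' -> 's'  (+1)
  4. keep 'i'
  5. keep 't'
  6. keep 'i'
  7. substitute 'c' -> 'v'  (+1)
  8. substitute 's' -> 'e'  (+1)
Edit distance = 3
Max length = max(8, 8) = 8
Similarity = 1 - 3/8
= 0.6250


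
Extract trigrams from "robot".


Word: "robot" (length 5)
Number of trigrams = 5 - 3 + 1 = 3
  Position 0: "rob"
  Position 1: "obo"
  Position 2: "bot"
Trigrams = "rob", "obo", "bot"


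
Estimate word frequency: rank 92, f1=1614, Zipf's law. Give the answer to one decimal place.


Zipf's law: f(r) = f(1) / r
f(1) = 1614
f(92) = 1614 / 92
= 17.5 occurrences


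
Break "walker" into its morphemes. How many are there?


Word: "walker"
Morphemes: walk + -er
Each morpheme carries meaning
= 2 morphemes


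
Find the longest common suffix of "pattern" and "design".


Word 1: "pattern"
Word 2: "design"
Comparing from end:
  Pos -1: 'n' == 'n'
  Pos -2: 'r' != 'g' (stop)
LCS = "n" (length 1)


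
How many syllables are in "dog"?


Word: "dog"
Syllable breakdown: dog
Counting: 1 part
= 1 syllable


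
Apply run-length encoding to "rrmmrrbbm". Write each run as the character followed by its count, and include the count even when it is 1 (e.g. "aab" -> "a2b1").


String: "rrmmrrbbm"
Scanning for consecutive runs:
  'r' x 2
  'm' x 2
  'r' x 2
  'b' x 2
  'm' x 1
RLE = "r2m2r2b2m1"


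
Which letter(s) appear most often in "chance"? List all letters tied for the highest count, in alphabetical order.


Word: "chance"
Letter counts:
  'a': 1
  'c': 2
  'e': 1
  'h': 1
  'n': 1
Maximum count = 2
Most frequent = 'c' (2 times each)


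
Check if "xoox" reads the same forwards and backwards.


Word: "xoox"
Reversed: "xoox"
Forward == Backward? xoox == xoox
Palindrome = Yes


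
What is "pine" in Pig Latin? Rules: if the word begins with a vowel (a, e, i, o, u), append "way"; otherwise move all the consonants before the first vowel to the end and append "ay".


Word: "pine"
Starts with consonant(s) → move to end, add 'ay'
Consonant cluster: "p"
Pig Latin = "inepay"


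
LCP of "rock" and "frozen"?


Word 1: "rock"
Word 2: "frozen"
Comparing from start:
  Pos 0: 'r' != 'f' (stop)
LCP = "" (length 0)


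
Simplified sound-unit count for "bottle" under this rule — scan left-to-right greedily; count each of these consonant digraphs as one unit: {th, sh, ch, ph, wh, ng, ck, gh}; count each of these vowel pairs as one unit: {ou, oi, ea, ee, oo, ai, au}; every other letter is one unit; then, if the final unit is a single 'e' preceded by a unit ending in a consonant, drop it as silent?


Word: "bottle" (6 letters)
Left-to-right scan:
  (1) 'b' (letter)
  (2) 'o' (letter)
  (3) 't' (letter)
  (4) 't' (letter)
  (5) 'l' (letter)
  (6) 'e' (letter)
Units from scan: 6
Final unit is 'e' after a consonant -> drop as silent (-1)
Sound units = 5 units


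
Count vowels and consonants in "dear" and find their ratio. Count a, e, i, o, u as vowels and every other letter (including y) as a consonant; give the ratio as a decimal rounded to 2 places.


Word: "dear"
Vowels (a,e,i,o,u): 2
Consonants: 2
Ratio = 2/2
= 1.00


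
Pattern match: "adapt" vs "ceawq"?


Pattern of "adapt": [0, 1, 0, 2, 3]
Pattern of "ceawq": [0, 1, 2, 3, 4]
Patterns do not match
Same pattern = No


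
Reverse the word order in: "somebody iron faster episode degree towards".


Original: "somebody iron faster episode degree towards"
Words (1..n): somebody | iron | faster | episode | degree | towards
Reversed (n..1): towards | degree | episode | faster | iron | somebody
Result = "towards degree episode faster iron somebody"


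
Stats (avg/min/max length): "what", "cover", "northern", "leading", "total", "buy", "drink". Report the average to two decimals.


Lengths: "what"=4, "cover"=5, "northern"=8, "leading"=7, "total"=5, "buy"=3, "drink"=5
Sum = 37, Count = 7
Average = 37/7 = 5.29
= avg=5.29, min=3, max=8


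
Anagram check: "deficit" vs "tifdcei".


Word 1: "deficit" → sorted: cdefiit
Word 2: "tifdcei" → sorted: cdefiit
Same letters? cdefiit == cdefiit
Anagram = Yes


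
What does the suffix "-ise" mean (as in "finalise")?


Suffix: -ise
Example: finalise = final + -ise
Meaning = to make


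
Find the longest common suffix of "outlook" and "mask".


Word 1: "outlook"
Word 2: "mask"
Comparing from end:
  Pos -1: 'k' == 'k'
  Pos -2: 'o' != 's' (stop)
LCS = "k" (length 1)


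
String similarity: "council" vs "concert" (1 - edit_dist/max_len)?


Word 1: "council" (length 7)
Word 2: "concert" (length 7)
One optimal edit sequence:
  1. keep 'c'
  2. keep 'o'
  3. delete 'u'  (+1)
  4. keep 'n'
  5. keep 'c'
  6. insert 'e'  (+1)
  7. substitute 'i' -> 'r'  (+1)
  8. substitute 'l' -> 't'  (+1)
Edit distance = 4
Max length = max(7, 7) = 7
Similarity = 1 - 4/7
= 0.4286


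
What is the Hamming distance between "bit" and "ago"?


Comparing character by character (same length = 3):
  Pos 0: 'b' vs 'a' !=
  Pos 1: 'i' vs 'g' !=
  Pos 2: 't' vs 'o' !=
Hamming distance = 3


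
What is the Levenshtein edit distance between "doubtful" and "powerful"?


Word 1: "doubtful" (length 8)
Word 2: "powerful" (length 8)
One optimal edit sequence (insert/delete/substitute each cost 1):
  1. substitute 'd' -> 'p'  (+1)
  2. keep 'o'
  3. substitute 'u' -> 'w'  (+1)
  4. substitute 'b' -> 'e'  (+1)
  5. substitute 't' -> 'r'  (+1)
  6. keep 'f'
  7. keep 'u'
  8. keep 'l'
Total edit operations: 4
Edit distance = 4


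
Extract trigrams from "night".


Word: "night" (length 5)
Number of trigrams = 5 - 3 + 1 = 3
  Position 0: "nig"
  Position 1: "igh"
  Position 2: "ght"
Trigrams = "nig", "igh", "ght"


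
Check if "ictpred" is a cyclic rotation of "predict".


Word: "predict", Candidate: "ictpred"
Method: check if candidate is substring of word+word
"predictpredict" contains "ictpred"? Yes
Is rotation = Yes


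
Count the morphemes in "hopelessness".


Word: "hopelessness"
Morphemes: hope / -less / -ness
Each morpheme carries meaning
= 3 morphemes


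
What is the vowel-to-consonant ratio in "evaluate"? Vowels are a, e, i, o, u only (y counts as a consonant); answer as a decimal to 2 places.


Word: "evaluate"
Vowels (a,e,i,o,u): 5
Consonants: 3
Ratio = 5/3
= 1.67


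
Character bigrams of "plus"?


Word: "plus" (length 4)
Number of bigrams = 4 - 2 + 1 = 3
  Position 0: "pl"
  Position 1: "lu"
  Position 2: "us"
Bigrams = "pl", "lu", "us"


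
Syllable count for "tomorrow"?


Word: "tomorrow"
Syllable breakdown: to · mor · row
Counting: 3 parts
= 3 syllables


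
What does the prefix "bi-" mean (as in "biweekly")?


Prefix: bi-
Example: biweekly = bi- + weekly
Meaning = two


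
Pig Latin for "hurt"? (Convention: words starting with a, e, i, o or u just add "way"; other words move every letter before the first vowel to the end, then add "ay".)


Word: "hurt"
Starts with consonant(s) → move to end, add 'ay'
Consonant cluster: "h"
Pig Latin = "urthay"


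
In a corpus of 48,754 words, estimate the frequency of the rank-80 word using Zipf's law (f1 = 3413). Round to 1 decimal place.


Zipf's law: f(r) = f(1) / r
f(1) = 3413
f(80) = 3413 / 80
= 42.7 occurrences


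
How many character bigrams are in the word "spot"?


Word: "spot" (length 4)
Number of 2-grams = length - 2 + 1 = 4 - 2 + 1
= 3


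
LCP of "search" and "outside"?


Word 1: "search"
Word 2: "outside"
Comparing from start:
  Pos 0: 's' != 'o' (stop)
LCP = "" (length 0)


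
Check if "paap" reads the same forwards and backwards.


Word: "paap"
Reversed: "paap"
Forward == Backward? paap == paap
Palindrome = Yes


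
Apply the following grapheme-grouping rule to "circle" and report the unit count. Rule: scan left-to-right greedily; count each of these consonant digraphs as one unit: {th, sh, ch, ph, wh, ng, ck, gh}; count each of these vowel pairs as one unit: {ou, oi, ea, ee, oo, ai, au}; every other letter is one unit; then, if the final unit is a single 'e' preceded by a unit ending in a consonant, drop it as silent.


Word: "circle" (6 letters)
Left-to-right scan:
  (1) 'c' (letter)
  (2) 'i' (letter)
  (3) 'r' (letter)
  (4) 'c' (letter)
  (5) 'l' (letter)
  (6) 'e' (letter)
Units from scan: 6
Final unit is 'e' after a consonant -> drop as silent (-1)
Sound units = 5 units


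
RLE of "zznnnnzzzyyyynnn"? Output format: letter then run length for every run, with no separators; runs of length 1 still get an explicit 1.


String: "zznnnnzzzyyyynnn"
Scanning for consecutive runs:
  'z' x 2
  'n' x 4
  'z' x 3
  'y' x 4
  'n' x 3
RLE = "z2n4z3y4n3"


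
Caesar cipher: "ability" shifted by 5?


Word: "ability"
Shift: 5
Each letter → (letter + shift) mod 26:
  'a' (0) + 5 = 5 → 'f'
  'b' (1) + 5 = 6 → 'g'
  'i' (8) + 5 = 13 → 'n'
  'l' (11) + 5 = 16 → 'q'
  'i' (8) + 5 = 13 → 'n'
  't' (19) + 5 = 24 → 'y'
  'y' (24) + 5 = 3 → 'd'
Result = "fgnqnyd"


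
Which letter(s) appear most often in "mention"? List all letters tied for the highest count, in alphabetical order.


Word: "mention"
Letter counts:
  'e': 1
  'i': 1
  'm': 1
  'n': 2
  'o': 1
  't': 1
Maximum count = 2
Most frequent = 'n' (2 times each)


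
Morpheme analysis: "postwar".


Word: "postwar"
Morphemes: post- / war
Each morpheme carries meaning
= 2 morphemes


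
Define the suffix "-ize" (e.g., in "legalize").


Suffix: -ize
As in: legalize -> legal + -ize
Meaning = to make


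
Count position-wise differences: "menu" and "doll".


Comparing character by character (same length = 4):
  Pos 0: 'm' vs 'd' !=
  Pos 1: 'e' vs 'o' !=
  Pos 2: 'n' vs 'l' !=
  Pos 3: 'u' vs 'l' !=
Hamming distance = 4


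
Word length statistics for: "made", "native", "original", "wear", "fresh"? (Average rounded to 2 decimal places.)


Lengths: "made"=4, "native"=6, "original"=8, "wear"=4, "fresh"=5
Sum = 27, Count = 5
Average = 27/5 = 5.40
= avg=5.40, min=4, max=8


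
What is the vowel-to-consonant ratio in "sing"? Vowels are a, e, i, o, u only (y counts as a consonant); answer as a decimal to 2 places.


Word: "sing"
Vowels (a,e,i,o,u): 1
Consonants: 3
Ratio = 1/3
= 0.33


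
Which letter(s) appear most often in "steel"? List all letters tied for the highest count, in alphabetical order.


Word: "steel"
Letter counts:
  'e': 2
  'l': 1
  's': 1
  't': 1
Maximum count = 2
Most frequent = 'e' (2 times each)


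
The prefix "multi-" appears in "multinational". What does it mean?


Prefix: multi-
Example: multinational = multi- + national
Meaning = many


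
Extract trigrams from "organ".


Word: "organ" (length 5)
Number of trigrams = 5 - 3 + 1 = 3
  Position 0: "org"
  Position 1: "rga"
  Position 2: "gan"
Trigrams = "org", "rga", "gan"


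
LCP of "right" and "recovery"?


Word 1: "right"
Word 2: "recovery"
Comparing from start:
  Pos 0: 'r' == 'r'
  Pos 1: 'i' != 'e' (stop)
LCP = "r" (length 1)


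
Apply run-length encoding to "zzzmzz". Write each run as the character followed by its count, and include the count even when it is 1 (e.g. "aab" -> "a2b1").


String: "zzzmzz"
Scanning for consecutive runs:
  'z' x 3
  'm' x 1
  'z' x 2
RLE = "z3m1z2"


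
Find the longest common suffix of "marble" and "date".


Word 1: "marble"
Word 2: "date"
Comparing from end:
  Pos -1: 'e' == 'e'
  Pos -2: 'l' != 't' (stop)
LCS = "e" (length 1)


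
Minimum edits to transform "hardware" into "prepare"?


Word 1: "hardware" (length 8)
Word 2: "prepare" (length 7)
One optimal edit sequence (insert/delete/substitute each cost 1):
  1. delete 'h'  (+1)
  2. substitute 'a' -> 'p'  (+1)
  3. keep 'r'
  4. substitute 'd' -> 'e'  (+1)
  5. substitute 'w' -> 'p'  (+1)
  6. keep 'a'
  7. keep 'r'
  8. keep 'e'
Total edit operations: 4
Edit distance = 4


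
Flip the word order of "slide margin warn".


Original: "slide margin warn"
Words (1..n): slide | margin | warn
Reversed (n..1): warn | margin | slide
Result = "warn margin slide"


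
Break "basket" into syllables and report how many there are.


Word: "basket"
Syllable breakdown: bas-ket
Counting: 2 parts
= 2 syllables


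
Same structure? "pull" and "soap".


Pattern of "pull": [0, 1, 2, 2]
Pattern of "soap": [0, 1, 2, 3]
Patterns do not match
Same pattern = No


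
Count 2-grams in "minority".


Word: "minority" (length 8)
Number of 2-grams = length - 2 + 1 = 8 - 2 + 1
= 7


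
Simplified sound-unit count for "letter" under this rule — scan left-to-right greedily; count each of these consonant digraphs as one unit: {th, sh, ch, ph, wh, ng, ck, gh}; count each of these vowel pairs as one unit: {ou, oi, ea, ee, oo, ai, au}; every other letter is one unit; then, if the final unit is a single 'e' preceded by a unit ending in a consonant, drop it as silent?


Word: "letter" (6 letters)
Left-to-right scan:
  (1) 'l' (letter)
  (2) 'e' (letter)
  (3) 't' (letter)
  (4) 't' (letter)
  (5) 'e' (letter)
  (6) 'r' (letter)
Units from scan: 6
Sound units = 6 units


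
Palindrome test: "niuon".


Word: "niuon"
Reversed: "nouin"
Forward == Backward? niuon != nouin
Palindrome = No


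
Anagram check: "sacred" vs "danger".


Word 1: "sacred" → sorted: acders
Word 2: "danger" → sorted: adegnr
Same letters? acders != adegnr
Anagram = No


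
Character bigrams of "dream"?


Word: "dream" (length 5)
Number of bigrams = 5 - 2 + 1 = 4
  Position 0: "dr"
  Position 1: "re"
  Position 2: "ea"
  Position 3: "am"
Bigrams = "dr", "re", "ea", "am"


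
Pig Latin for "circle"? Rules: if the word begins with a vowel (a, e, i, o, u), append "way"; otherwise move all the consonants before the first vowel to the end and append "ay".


Word: "circle"
Starts with consonant(s) → move to end, add 'ay'
Consonant cluster: "c"
Pig Latin = "irclecay"
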